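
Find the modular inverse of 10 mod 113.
10^(-1) ≡ 34 (mod 113). Verification: 10 × 34 = 340 ≡ 1 (mod 113)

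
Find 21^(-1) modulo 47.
9

Using Extended Euclidean Algorithm:
gcd(21, 47) = 1
Bezout coefficients: 21 × 9 + 47 × -4 = 1
So 21 × 9 ≡ 1 (mod 47)
The inverse is 9 mod 47 = 9
Verification: 21 × 9 = 189 = 4 × 47 + 1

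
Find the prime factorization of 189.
3^3 × 7

Divide by primes starting from smallest:
189 ÷ 3 = 63
63 ÷ 3 = 21
21 ÷ 3 = 7
7 ÷ 7 = 1

189 = 3^3 × 7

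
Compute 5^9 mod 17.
9 = 8 + 1 (binary 1001). Repeated squaring mod 17: 5^1 ≡ 5; 5^2 ≡ 5² = 25 ≡ 8; 5^4 ≡ 8² = 64 ≡ 13; 5^8 ≡ 13² = 169 ≡ 16. Multiply: 5^9 = 5^8 × 5^1 ≡ 16 × 5 (mod 17): 16 × 5 = 80 ≡ 12. So 5^9 ≡ 12 (mod 17).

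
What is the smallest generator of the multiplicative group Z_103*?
p - 1 = 102 has prime divisors 2, 3, 17. h is a primitive root mod 103 iff h^(102/q) ≢ 1 (mod 103) for each such q.
h = 2: 2^51 ≡ 1, 2^34 ≡ 46, 2^6 ≡ 64 (mod 103); 2^51 ≡ 1, so not a primitive root.
h = 3: 3^51 ≡ 102, 3^34 ≡ 1, 3^6 ≡ 8 (mod 103); 3^34 ≡ 1, so not a primitive root.
h = 4: 4^51 ≡ 1, 4^34 ≡ 56, 4^6 ≡ 79 (mod 103); 4^51 ≡ 1, so not a primitive root.
h = 5: 5^51 ≡ 102, 5^34 ≡ 56, 5^6 ≡ 72 (mod 103); none is 1, so 5 has order 102 and is a primitive root.
The smallest primitive root mod 103 is g = 5.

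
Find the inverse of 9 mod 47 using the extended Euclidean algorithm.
Extended GCD: 9(21) + 47(-4) = 1. So 9^(-1) ≡ 21 ≡ 21 (mod 47). Verify: 9 × 21 = 189 ≡ 1 (mod 47)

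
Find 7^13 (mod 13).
Using Fermat: 7^{12} ≡ 1 (mod 13). 13 ≡ 1 (mod 12). So 7^{13} ≡ 7^{1} ≡ 7 (mod 13)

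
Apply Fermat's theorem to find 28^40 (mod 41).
By Fermat's Little Theorem, 28^{40} ≡ 1 (mod 41) since 41 is prime and gcd(28, 41) = 1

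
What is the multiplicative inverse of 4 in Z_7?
2

Using Extended Euclidean Algorithm:
gcd(4, 7) = 1
Bezout coefficients: 4 × 2 + 7 × -1 = 1
So 4 × 2 ≡ 1 (mod 7)
The inverse is 2 mod 7 = 2
Verification: 4 × 2 = 8 = 1 × 7 + 1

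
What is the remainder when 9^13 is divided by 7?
Using Fermat: 9^{6} ≡ 1 (mod 7). 13 ≡ 1 (mod 6). So 9^{13} ≡ 9^{1} ≡ 2 (mod 7)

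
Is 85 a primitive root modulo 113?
No

To verify, check if 85^(112/q) ≢ 1 (mod 113) for each prime divisor q of 112
Divisors of 112 = 112: [1, 2, 4, 7, 8, 14, 16, 28, 56, 112]
  85^(112/2) = 85^56 ≡ 1 (mod 113)
  85^(112/7) = 85^16 ≡ 106 (mod 113)
Conclusion: 85 is not a primitive root modulo 113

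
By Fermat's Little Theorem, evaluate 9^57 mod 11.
By Fermat: 9^{10} ≡ 1 (mod 11). 57 = 5×10 + 7. So 9^{57} ≡ 9^{7} ≡ 4 (mod 11)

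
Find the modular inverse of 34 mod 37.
34^(-1) ≡ 12 (mod 37). Verification: 34 × 12 = 408 ≡ 1 (mod 37)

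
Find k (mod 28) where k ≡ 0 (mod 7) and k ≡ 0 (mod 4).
M = 7 × 4 = 28. M₁ = 4, y₁ ≡ 2 (mod 7). M₂ = 7, y₂ ≡ 3 (mod 4). k = 0×4×2 + 0×7×3 ≡ 0 (mod 28)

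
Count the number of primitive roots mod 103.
Number of primitive roots mod 103 = φ(102) = 32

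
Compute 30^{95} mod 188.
116

Using successive squaring:
Binary expansion of 95: 1011111
Powers of 30 mod 188 (each is the square of the previous):
  30^1 ≡ 30 (mod 188)
  30^2 ≡ 30² = 900 ≡ 148 (mod 188)
  30^4 ≡ 148² = 21904 ≡ 96 (mod 188)
  30^8 ≡ 96² = 9216 ≡ 4 (mod 188)
  30^16 ≡ 4² = 16 ≡ 16 (mod 188)
  30^32 ≡ 16² = 256 ≡ 68 (mod 188)
  30^64 ≡ 68² = 4624 ≡ 112 (mod 188)
95 = 64 + 16 + 8 + 4 + 2 + 1, so 30^95 = 30^64 × 30^16 × 30^8 × 30^4 × 30^2 × 30^1 ≡ 112 × 16 × 4 × 96 × 148 × 30 (mod 188)
Multiplying step by step:
  112 × 16 = 1792 ≡ 100 (mod 188)
  100 × 4 = 400 ≡ 24 (mod 188)
  24 × 96 = 2304 ≡ 48 (mod 188)
  48 × 148 = 7104 ≡ 148 (mod 188)
  148 × 30 = 4440 ≡ 116 (mod 188)
Result: 30^95 ≡ 116 (mod 188)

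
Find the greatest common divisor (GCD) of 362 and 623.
1

Using the Euclidean algorithm:
362 = 0 × 623 + 362
623 = 1 × 362 + 261
362 = 1 × 261 + 101
261 = 2 × 101 + 59
101 = 1 × 59 + 42
59 = 1 × 42 + 17
42 = 2 × 17 + 8
17 = 2 × 8 + 1
8 = 8 × 1 + 0

GCD(362, 623) = 1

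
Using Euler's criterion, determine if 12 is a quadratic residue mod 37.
By Euler's criterion: 12^{18} ≡ 1 (mod 37). Since this equals 1, 12 is a QR.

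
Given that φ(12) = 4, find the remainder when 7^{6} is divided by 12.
By Euler: 7^{4} ≡ 1 (mod 12) since gcd(7, 12) = 1. 6 = 1×4 + 2. So 7^{6} ≡ 7^{2} ≡ 1 (mod 12)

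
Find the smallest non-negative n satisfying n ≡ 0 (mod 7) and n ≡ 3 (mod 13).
M = 7 × 13 = 91. M₁ = 13, y₁ ≡ 6 (mod 7). M₂ = 7, y₂ ≡ 2 (mod 13). n = 0×13×6 + 3×7×2 ≡ 42 (mod 91)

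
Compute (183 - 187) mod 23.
19

(183 - 187) = -4
-4 mod 23 = 19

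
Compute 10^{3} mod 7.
6

Using successive squaring:
Binary expansion of 3: 11
Powers of 10 mod 7 (each is the square of the previous):
  10^1 ≡ 3 (mod 7)
  10^2 ≡ 3² = 9 ≡ 2 (mod 7)
3 = 2 + 1, so 10^3 = 10^2 × 10^1 ≡ 2 × 3 (mod 7)
Multiplying step by step:
  2 × 3 = 6 ≡ 6 (mod 7)
Result: 10^3 ≡ 6 (mod 7)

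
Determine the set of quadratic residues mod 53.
QRs mod 53: {1, 4, 6, 7, 9, 10, 11, 13, 15, 16, 17, 24, 25, 28, 29, 36, 37, 38, 40, 42, 43, 44, 46, 47, 49, 52}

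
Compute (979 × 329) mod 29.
17

(979 × 329) = 322091
322091 mod 29 = 17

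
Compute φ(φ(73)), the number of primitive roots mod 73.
Number of primitive roots mod 73 = φ(72) = 24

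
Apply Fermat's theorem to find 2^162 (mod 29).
By Fermat: 2^{28} ≡ 1 (mod 29). 162 = 5×28 + 22. So 2^{162} ≡ 2^{22} ≡ 5 (mod 29)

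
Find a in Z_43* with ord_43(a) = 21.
9 has order 21 mod 43 since 9^{21} ≡ 1 (mod 43) and no smaller power works.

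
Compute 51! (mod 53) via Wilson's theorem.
(52)! = (51)! × (52) ≡ -1 (mod 53). So (51)! ≡ -1 × (52)^(-1) ≡ (-1)×(-1) = 1 (mod 53)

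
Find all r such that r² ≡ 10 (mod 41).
The square roots of 10 mod 41 are 16 and 25. Verify: 16² = 256 ≡ 10 (mod 41)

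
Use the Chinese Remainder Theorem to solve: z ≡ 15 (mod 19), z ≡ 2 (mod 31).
M = 19 × 31 = 589. M₁ = 31, y₁ ≡ 8 (mod 19). M₂ = 19, y₂ ≡ 18 (mod 31). z = 15×31×8 + 2×19×18 ≡ 281 (mod 589)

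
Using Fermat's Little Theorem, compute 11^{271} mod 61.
50

By Fermat's Little Theorem, a^(p-1) ≡ 1 (mod p) for prime p and gcd(a, p) = 1
Here p = 61, so 11^60 ≡ 1 (mod 61)
We can reduce the exponent: 271 mod 60 = 31
So 11^271 ≡ 11^31 (mod 61)
Computing: 11^31 mod 61 = 50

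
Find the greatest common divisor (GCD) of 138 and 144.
6

Using the Euclidean algorithm:
138 = 0 × 144 + 138
144 = 1 × 138 + 6
138 = 23 × 6 + 0

GCD(138, 144) = 6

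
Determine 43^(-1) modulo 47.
43^(-1) ≡ 35 (mod 47). Verification: 43 × 35 = 1505 ≡ 1 (mod 47)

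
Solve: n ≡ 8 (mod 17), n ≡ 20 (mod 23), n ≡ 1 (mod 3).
M = 17 × 23 × 3 = 1173. M₁ = 69, y₁ ≡ 1 (mod 17). M₂ = 51, y₂ ≡ 14 (mod 23). M₃ = 391, y₃ ≡ 1 (mod 3). n = 8×69×1 + 20×51×14 + 1×391×1 ≡ 1147 (mod 1173)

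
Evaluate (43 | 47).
(43/47) = 43^{23} mod 47 = -1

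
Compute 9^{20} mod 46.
25

Using successive squaring:
Binary expansion of 20: 10100
Powers of 9 mod 46 (each is the square of the previous):
  9^1 ≡ 9 (mod 46)
  9^2 ≡ 9² = 81 ≡ 35 (mod 46)
  9^4 ≡ 35² = 1225 ≡ 29 (mod 46)
  9^8 ≡ 29² = 841 ≡ 13 (mod 46)
  9^16 ≡ 13² = 169 ≡ 31 (mod 46)
20 = 16 + 4, so 9^20 = 9^16 × 9^4 ≡ 31 × 29 (mod 46)
Multiplying step by step:
  31 × 29 = 899 ≡ 25 (mod 46)
Result: 9^20 ≡ 25 (mod 46)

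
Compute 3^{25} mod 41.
3

Using successive squaring:
Binary expansion of 25: 11001
Powers of 3 mod 41 (each is the square of the previous):
  3^1 ≡ 3 (mod 41)
  3^2 ≡ 3² = 9 ≡ 9 (mod 41)
  3^4 ≡ 9² = 81 ≡ 40 (mod 41)
  3^8 ≡ 40² = 1600 ≡ 1 (mod 41)
  3^16 ≡ 1² = 1 ≡ 1 (mod 41)
25 = 16 + 8 + 1, so 3^25 = 3^16 × 3^8 × 3^1 ≡ 1 × 1 × 3 (mod 41)
Multiplying step by step:
  1 × 1 = 1 ≡ 1 (mod 41)
  1 × 3 = 3 ≡ 3 (mod 41)
Result: 3^25 ≡ 3 (mod 41)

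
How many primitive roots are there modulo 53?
24

The number of primitive roots modulo p is φ(p-1) = φ(52)
φ(52) = 24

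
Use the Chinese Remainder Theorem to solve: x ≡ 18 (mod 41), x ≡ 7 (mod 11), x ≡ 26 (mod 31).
11744

Using the Chinese Remainder Theorem:
M = product of moduli = 13981
For equation 1: M_1 = 341, 341 ≡ 13 (mod 41), inverse of 341 mod 41 is 19 (check: 13 × 19 = 247 ≡ 1 (mod 41))
For equation 2: M_2 = 1271, 1271 ≡ 6 (mod 11), inverse of 1271 mod 11 is 2 (check: 6 × 2 = 12 ≡ 1 (mod 11))
For equation 3: M_3 = 451, 451 ≡ 17 (mod 31), inverse of 451 mod 31 is 11 (check: 17 × 11 = 187 ≡ 1 (mod 31))
Combine: x ≡ Σ r_i×M_i×(M_i⁻¹ mod m_i) = 18×341×19 + 7×1271×2 + 26×451×11 = 116622 + 17794 + 128986 = 263402
263402 mod 13981 = 11744
x ≡ 11744 (mod 13981)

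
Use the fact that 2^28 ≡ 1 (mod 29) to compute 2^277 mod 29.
By Fermat: 2^{28} ≡ 1 (mod 29). 277 ≡ 25 (mod 28). So 2^{277} ≡ 2^{25} ≡ 11 (mod 29)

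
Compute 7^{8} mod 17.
16

Using successive squaring:
Binary expansion of 8: 1000
Powers of 7 mod 17 (each is the square of the previous):
  7^1 ≡ 7 (mod 17)
  7^2 ≡ 7² = 49 ≡ 15 (mod 17)
  7^4 ≡ 15² = 225 ≡ 4 (mod 17)
  7^8 ≡ 4² = 16 ≡ 16 (mod 17)
8 is a power of 2, so 7^8 is the last square: ≡ 16 (mod 17)
Result: 7^8 ≡ 16 (mod 17)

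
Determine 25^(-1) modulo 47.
25^(-1) ≡ 32 (mod 47). Verification: 25 × 32 = 800 ≡ 1 (mod 47)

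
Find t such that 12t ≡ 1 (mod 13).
12^(-1) ≡ 12 (mod 13). Verification: 12 × 12 = 144 ≡ 1 (mod 13)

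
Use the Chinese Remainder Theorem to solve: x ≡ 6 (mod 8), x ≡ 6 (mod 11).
M = 8 × 11 = 88. M₁ = 11, y₁ ≡ 3 (mod 8). M₂ = 8, y₂ ≡ 7 (mod 11). x = 6×11×3 + 6×8×7 ≡ 6 (mod 88)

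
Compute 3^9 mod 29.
9 = 8 + 1 (binary 1001). Repeated squaring mod 29: 3^1 ≡ 3; 3^2 ≡ 3² = 9 ≡ 9; 3^4 ≡ 9² = 81 ≡ 23; 3^8 ≡ 23² = 529 ≡ 7. Multiply: 3^9 = 3^8 × 3^1 ≡ 7 × 3 (mod 29): 7 × 3 = 21 ≡ 21. So 3^9 ≡ 21 (mod 29).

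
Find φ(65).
48

Prime factorization: 65 = 5 × 13
Using the formula φ(n) = n × Π(1 - 1/p) for each prime factor p:
φ(65) = 65 × (1 - 1/5) × (1 - 1/13)
φ(65) = 48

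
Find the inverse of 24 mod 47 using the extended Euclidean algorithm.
Extended GCD: 24(2) + 47(-1) = 1. So 24^(-1) ≡ 2 ≡ 2 (mod 47). Verify: 24 × 2 = 48 ≡ 1 (mod 47)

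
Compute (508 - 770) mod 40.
18

(508 - 770) = -262
-262 mod 40 = 18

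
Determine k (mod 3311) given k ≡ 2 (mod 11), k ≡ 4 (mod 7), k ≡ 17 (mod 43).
662

Using the Chinese Remainder Theorem:
M = product of moduli = 3311
For equation 1: M_1 = 301, 301 ≡ 4 (mod 11), inverse of 301 mod 11 is 3 (check: 4 × 3 = 12 ≡ 1 (mod 11))
For equation 2: M_2 = 473, 473 ≡ 4 (mod 7), inverse of 473 mod 7 is 2 (check: 4 × 2 = 8 ≡ 1 (mod 7))
For equation 3: M_3 = 77, 77 ≡ 34 (mod 43), inverse of 77 mod 43 is 19 (check: 34 × 19 = 646 ≡ 1 (mod 43))
Combine: k ≡ Σ r_i×M_i×(M_i⁻¹ mod m_i) = 2×301×3 + 4×473×2 + 17×77×19 = 1806 + 3784 + 24871 = 30461
30461 mod 3311 = 662
k ≡ 662 (mod 3311)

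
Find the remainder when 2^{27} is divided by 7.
By Fermat: 2^{6} ≡ 1 (mod 7). 27 = 4×6 + 3. So 2^{27} ≡ 2^{3} ≡ 1 (mod 7)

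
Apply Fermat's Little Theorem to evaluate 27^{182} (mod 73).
72

By Fermat's Little Theorem, a^(p-1) ≡ 1 (mod p) for prime p and gcd(a, p) = 1
Here p = 73, so 27^72 ≡ 1 (mod 73)
We can reduce the exponent: 182 mod 72 = 38
So 27^182 ≡ 27^38 (mod 73)
Computing: 27^38 mod 73 = 72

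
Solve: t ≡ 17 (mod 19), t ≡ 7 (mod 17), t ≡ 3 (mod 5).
M = 19 × 17 × 5 = 1615. M₁ = 85, y₁ ≡ 17 (mod 19). M₂ = 95, y₂ ≡ 12 (mod 17). M₃ = 323, y₃ ≡ 2 (mod 5). t = 17×85×17 + 7×95×12 + 3×323×2 ≡ 568 (mod 1615)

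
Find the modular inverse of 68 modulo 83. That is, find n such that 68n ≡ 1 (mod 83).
11

Using Extended Euclidean Algorithm:
gcd(68, 83) = 1
Bezout coefficients: 68 × 11 + 83 × -9 = 1
So 68 × 11 ≡ 1 (mod 83)
The inverse is 11 mod 83 = 11
Verification: 68 × 11 = 748 = 9 × 83 + 1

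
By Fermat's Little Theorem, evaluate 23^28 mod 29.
By Fermat's Little Theorem, 23^{28} ≡ 1 (mod 29) since 29 is prime and gcd(23, 29) = 1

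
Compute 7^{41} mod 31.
20

Using successive squaring:
Binary expansion of 41: 101001
Powers of 7 mod 31 (each is the square of the previous):
  7^1 ≡ 7 (mod 31)
  7^2 ≡ 7² = 49 ≡ 18 (mod 31)
  7^4 ≡ 18² = 324 ≡ 14 (mod 31)
  7^8 ≡ 14² = 196 ≡ 10 (mod 31)
  7^16 ≡ 10² = 100 ≡ 7 (mod 31)
  7^32 ≡ 7² = 49 ≡ 18 (mod 31)
41 = 32 + 8 + 1, so 7^41 = 7^32 × 7^8 × 7^1 ≡ 18 × 10 × 7 (mod 31)
Multiplying step by step:
  18 × 10 = 180 ≡ 25 (mod 31)
  25 × 7 = 175 ≡ 20 (mod 31)
Result: 7^41 ≡ 20 (mod 31)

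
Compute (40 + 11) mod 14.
9

(40 + 11) = 51
51 mod 14 = 9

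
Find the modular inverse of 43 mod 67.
43^(-1) ≡ 53 (mod 67). Verification: 43 × 53 = 2279 ≡ 1 (mod 67)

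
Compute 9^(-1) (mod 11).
5

Using Extended Euclidean Algorithm:
gcd(9, 11) = 1
Bezout coefficients: 9 × 5 + 11 × -4 = 1
So 9 × 5 ≡ 1 (mod 11)
The inverse is 5 mod 11 = 5
Verification: 9 × 5 = 45 = 4 × 11 + 1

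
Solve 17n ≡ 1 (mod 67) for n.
4

Using Extended Euclidean Algorithm:
gcd(17, 67) = 1
Bezout coefficients: 17 × 4 + 67 × -1 = 1
So 17 × 4 ≡ 1 (mod 67)
The inverse is 4 mod 67 = 4
Verification: 17 × 4 = 68 = 1 × 67 + 1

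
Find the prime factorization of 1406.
2 × 19 × 37

Divide by primes starting from smallest:
1406 ÷ 2 = 703
703 ÷ 19 = 37
37 ÷ 37 = 1

1406 = 2 × 19 × 37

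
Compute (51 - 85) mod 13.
5

(51 - 85) = -34
-34 mod 13 = 5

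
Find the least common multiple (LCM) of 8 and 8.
8

First find GCD(8, 8) using the Euclidean algorithm:
8 = 1 × 8 + 0
GCD(8, 8) = 8

LCM formula: LCM(a, b) = (a × b) / GCD(a, b)
LCM(8, 8) = (8 × 8) / 8
LCM(8, 8) = 64 / 8
LCM(8, 8) = 8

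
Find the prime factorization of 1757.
7 × 251

Divide by primes starting from smallest:
1757 ÷ 7 = 251
251 ÷ 251 = 1

1757 = 7 × 251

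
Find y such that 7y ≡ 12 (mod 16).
4

Since gcd(7, 16) = 1 divides 12, a solution exists.
Multiply both sides by the inverse of 7 mod 16:
  7^(-1) mod 16 = 7
  x ≡ 7 × 12 ≡ 84 ≡ 4 (mod 16)
Verification: 7 × 4 = 28 = 1 × 16 + 12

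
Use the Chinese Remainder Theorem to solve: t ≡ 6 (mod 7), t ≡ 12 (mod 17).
M = 7 × 17 = 119. M₁ = 17, y₁ ≡ 5 (mod 7). M₂ = 7, y₂ ≡ 5 (mod 17). t = 6×17×5 + 12×7×5 ≡ 97 (mod 119)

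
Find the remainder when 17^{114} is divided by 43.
By Fermat: 17^{42} ≡ 1 (mod 43). 114 = 2×42 + 30. So 17^{114} ≡ 17^{30} ≡ 41 (mod 43)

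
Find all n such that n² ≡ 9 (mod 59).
The square roots of 9 mod 59 are 3 and 56. Verify: 3² = 9 ≡ 9 (mod 59)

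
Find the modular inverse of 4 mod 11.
4^(-1) ≡ 3 (mod 11). Verification: 4 × 3 = 12 ≡ 1 (mod 11)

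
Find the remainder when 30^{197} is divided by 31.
By Fermat: 30^{30} ≡ 1 (mod 31). 197 = 6×30 + 17. So 30^{197} ≡ 30^{17} ≡ 30 (mod 31)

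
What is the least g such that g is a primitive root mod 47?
p - 1 = 46 has prime divisors 2, 23. h is a primitive root mod 47 iff h^(46/q) ≢ 1 (mod 47) for each such q.
h = 2: 2^23 ≡ 1, 2^2 ≡ 4 (mod 47); 2^23 ≡ 1, so not a primitive root.
h = 3: 3^23 ≡ 1, 3^2 ≡ 9 (mod 47); 3^23 ≡ 1, so not a primitive root.
h = 4: 4^23 ≡ 1, 4^2 ≡ 16 (mod 47); 4^23 ≡ 1, so not a primitive root.
h = 5: 5^23 ≡ 46, 5^2 ≡ 25 (mod 47); none is 1, so 5 has order 46 and is a primitive root.
The smallest primitive root mod 47 is g = 5.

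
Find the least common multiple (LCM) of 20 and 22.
220

First find GCD(20, 22) using the Euclidean algorithm:
20 = 0 × 22 + 20
22 = 1 × 20 + 2
20 = 10 × 2 + 0
GCD(20, 22) = 2

LCM formula: LCM(a, b) = (a × b) / GCD(a, b)
LCM(20, 22) = (20 × 22) / 2
LCM(20, 22) = 440 / 2
LCM(20, 22) = 220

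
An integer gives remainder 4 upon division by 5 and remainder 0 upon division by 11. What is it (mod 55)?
M = 5 × 11 = 55. M₁ = 11, y₁ ≡ 1 (mod 5). M₂ = 5, y₂ ≡ 9 (mod 11). x = 4×11×1 + 0×5×9 ≡ 44 (mod 55). The smallest positive such number is 44.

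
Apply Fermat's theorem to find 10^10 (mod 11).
By Fermat's Little Theorem, 10^{10} ≡ 1 (mod 11) since 11 is prime and gcd(10, 11) = 1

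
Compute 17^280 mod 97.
Using Fermat: 17^{96} ≡ 1 (mod 97). 280 ≡ 88 (mod 96). So 17^{280} ≡ 17^{88} ≡ 91 (mod 97)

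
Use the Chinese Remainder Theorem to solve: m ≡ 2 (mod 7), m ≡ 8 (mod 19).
M = 7 × 19 = 133. M₁ = 19, y₁ ≡ 3 (mod 7). M₂ = 7, y₂ ≡ 11 (mod 19). m = 2×19×3 + 8×7×11 ≡ 65 (mod 133)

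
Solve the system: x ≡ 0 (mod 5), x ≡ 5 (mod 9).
M = 5 × 9 = 45. M₁ = 9, y₁ ≡ 4 (mod 5). M₂ = 5, y₂ ≡ 2 (mod 9). x = 0×9×4 + 5×5×2 ≡ 5 (mod 45)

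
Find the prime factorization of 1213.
1213

Divide by primes starting from smallest:
1213 ÷ 1213 = 1

1213 = 1213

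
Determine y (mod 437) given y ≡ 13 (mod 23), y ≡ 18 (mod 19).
151

Using the Chinese Remainder Theorem:
M = product of moduli = 437
For equation 1: M_1 = 19, 19 ≡ 19 (mod 23), inverse of 19 mod 23 is 17 (check: 19 × 17 = 323 ≡ 1 (mod 23))
For equation 2: M_2 = 23, 23 ≡ 4 (mod 19), inverse of 23 mod 19 is 5 (check: 4 × 5 = 20 ≡ 1 (mod 19))
Combine: y ≡ Σ r_i×M_i×(M_i⁻¹ mod m_i) = 13×19×17 + 18×23×5 = 4199 + 2070 = 6269
6269 mod 437 = 151
y ≡ 151 (mod 437)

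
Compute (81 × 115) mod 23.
0

(81 × 115) = 9315
9315 mod 23 = 0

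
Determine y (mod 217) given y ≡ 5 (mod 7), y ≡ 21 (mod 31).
145

Using the Chinese Remainder Theorem:
M = product of moduli = 217
For equation 1: M_1 = 31, 31 ≡ 3 (mod 7), inverse of 31 mod 7 is 5 (check: 3 × 5 = 15 ≡ 1 (mod 7))
For equation 2: M_2 = 7, 7 ≡ 7 (mod 31), inverse of 7 mod 31 is 9 (check: 7 × 9 = 63 ≡ 1 (mod 31))
Combine: y ≡ Σ r_i×M_i×(M_i⁻¹ mod m_i) = 5×31×5 + 21×7×9 = 775 + 1323 = 2098
2098 mod 217 = 145
y ≡ 145 (mod 217)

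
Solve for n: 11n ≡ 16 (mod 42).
32

Since gcd(11, 42) = 1 divides 16, a solution exists.
Multiply both sides by the inverse of 11 mod 42:
  11^(-1) mod 42 = 23
  x ≡ 23 × 16 ≡ 368 ≡ 32 (mod 42)
Verification: 11 × 32 = 352 = 8 × 42 + 16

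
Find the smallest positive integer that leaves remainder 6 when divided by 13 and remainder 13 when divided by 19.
M = 13 × 19 = 247. M₁ = 19, y₁ ≡ 11 (mod 13). M₂ = 13, y₂ ≡ 3 (mod 19). m = 6×19×11 + 13×13×3 ≡ 32 (mod 247). The smallest positive such number is 32.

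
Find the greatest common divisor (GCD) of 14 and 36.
2

Using the Euclidean algorithm:
14 = 0 × 36 + 14
36 = 2 × 14 + 8
14 = 1 × 8 + 6
8 = 1 × 6 + 2
6 = 3 × 2 + 0

GCD(14, 36) = 2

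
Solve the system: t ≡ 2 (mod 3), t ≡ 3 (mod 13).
M = 3 × 13 = 39. M₁ = 13, y₁ ≡ 1 (mod 3). M₂ = 3, y₂ ≡ 9 (mod 13). t = 2×13×1 + 3×3×9 ≡ 29 (mod 39)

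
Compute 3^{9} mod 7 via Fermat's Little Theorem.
6

By Fermat's Little Theorem, a^(p-1) ≡ 1 (mod p) for prime p and gcd(a, p) = 1
Here p = 7, so 3^6 ≡ 1 (mod 7)
We can reduce the exponent: 9 mod 6 = 3
So 3^9 ≡ 3^3 (mod 7)
Computing: 3^3 mod 7 = 6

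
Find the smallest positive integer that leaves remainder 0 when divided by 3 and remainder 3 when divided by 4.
M = 3 × 4 = 12. M₁ = 4, y₁ ≡ 1 (mod 3). M₂ = 3, y₂ ≡ 3 (mod 4). r = 0×4×1 + 3×3×3 ≡ 3 (mod 12). The smallest positive such number is 3.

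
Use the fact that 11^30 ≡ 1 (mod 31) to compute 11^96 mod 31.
By Fermat: 11^{30} ≡ 1 (mod 31). 96 = 3×30 + 6. So 11^{96} ≡ 11^{6} ≡ 4 (mod 31)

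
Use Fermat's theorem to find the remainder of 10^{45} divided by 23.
10

By Fermat's Little Theorem, a^(p-1) ≡ 1 (mod p) for prime p and gcd(a, p) = 1
Here p = 23, so 10^22 ≡ 1 (mod 23)
We can reduce the exponent: 45 mod 22 = 1
So 10^45 ≡ 10^1 (mod 23)
Computing: 10^1 mod 23 = 10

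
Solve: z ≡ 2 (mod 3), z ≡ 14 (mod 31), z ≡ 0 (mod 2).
M = 3 × 31 × 2 = 186. M₁ = 62, y₁ ≡ 2 (mod 3). M₂ = 6, y₂ ≡ 26 (mod 31). M₃ = 93, y₃ ≡ 1 (mod 2). z = 2×62×2 + 14×6×26 + 0×93×1 ≡ 14 (mod 186)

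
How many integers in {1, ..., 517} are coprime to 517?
460

Prime factorization: 517 = 11 × 47
Using the formula φ(n) = n × Π(1 - 1/p) for each prime factor p:
φ(517) = 517 × (1 - 1/11) × (1 - 1/47)
φ(517) = 460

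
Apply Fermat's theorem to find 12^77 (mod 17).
By Fermat: 12^{16} ≡ 1 (mod 17). 77 = 4×16 + 13. So 12^{77} ≡ 12^{13} ≡ 14 (mod 17)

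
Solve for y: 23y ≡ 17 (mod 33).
28

Since gcd(23, 33) = 1 divides 17, a solution exists.
Multiply both sides by the inverse of 23 mod 33:
  23^(-1) mod 33 = 23
  x ≡ 23 × 17 ≡ 391 ≡ 28 (mod 33)
Verification: 23 × 28 = 644 = 19 × 33 + 17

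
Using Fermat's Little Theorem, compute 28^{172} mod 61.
9

By Fermat's Little Theorem, a^(p-1) ≡ 1 (mod p) for prime p and gcd(a, p) = 1
Here p = 61, so 28^60 ≡ 1 (mod 61)
We can reduce the exponent: 172 mod 60 = 52
So 28^172 ≡ 28^52 (mod 61)
Computing: 28^52 mod 61 = 9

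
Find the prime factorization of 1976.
2^3 × 13 × 19

Divide by primes starting from smallest:
1976 ÷ 2 = 988
988 ÷ 2 = 494
494 ÷ 2 = 247
247 ÷ 13 = 19
19 ÷ 19 = 1

1976 = 2^3 × 13 × 19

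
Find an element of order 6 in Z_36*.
5 has order 6 mod 36 since 5^{6} ≡ 1 (mod 36) and no smaller power works.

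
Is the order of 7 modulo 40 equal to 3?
No, the actual order is 4, not 3.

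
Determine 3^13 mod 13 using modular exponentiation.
Using Fermat: 3^{12} ≡ 1 (mod 13). 13 ≡ 1 (mod 12). So 3^{13} ≡ 3^{1} ≡ 3 (mod 13)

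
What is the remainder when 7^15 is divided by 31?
Using repeated squaring. 15 = 8 + 4 + 2 + 1 (binary 1111). Repeated squaring mod 31: 7^1 ≡ 7; 7^2 ≡ 7² = 49 ≡ 18; 7^4 ≡ 18² = 324 ≡ 14; 7^8 ≡ 14² = 196 ≡ 10. Multiply: 7^15 = 7^8 × 7^4 × 7^2 × 7^1 ≡ 10 × 14 × 18 × 7 (mod 31): 10 × 14 = 140 ≡ 16; 16 × 18 = 288 ≡ 9; 9 × 7 = 63 ≡ 1. So 7^15 ≡ 1 (mod 31).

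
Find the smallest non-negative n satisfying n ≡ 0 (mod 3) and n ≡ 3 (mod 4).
M = 3 × 4 = 12. M₁ = 4, y₁ ≡ 1 (mod 3). M₂ = 3, y₂ ≡ 3 (mod 4). n = 0×4×1 + 3×3×3 ≡ 3 (mod 12)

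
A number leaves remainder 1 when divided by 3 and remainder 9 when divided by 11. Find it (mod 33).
M = 3 × 11 = 33. M₁ = 11, y₁ ≡ 2 (mod 3). M₂ = 3, y₂ ≡ 4 (mod 11). x = 1×11×2 + 9×3×4 ≡ 31 (mod 33)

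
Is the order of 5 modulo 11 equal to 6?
No, the actual order is 5, not 6.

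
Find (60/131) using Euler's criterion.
(60/131) = 60^{65} mod 131 = 1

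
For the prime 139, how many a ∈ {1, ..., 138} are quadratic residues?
For prime 139, there are (p-1)/2 = (139-1)/2 = 69 quadratic residues (excluding 0).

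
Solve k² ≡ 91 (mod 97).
The square roots of 91 mod 97 are 73 and 24. Verify: 73² = 5329 ≡ 91 (mod 97)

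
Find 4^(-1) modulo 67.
17

Using Extended Euclidean Algorithm:
gcd(4, 67) = 1
Bezout coefficients: 4 × 17 + 67 × -1 = 1
So 4 × 17 ≡ 1 (mod 67)
The inverse is 17 mod 67 = 17
Verification: 4 × 17 = 68 = 1 × 67 + 1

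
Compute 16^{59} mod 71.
19

Using successive squaring:
Binary expansion of 59: 111011
Powers of 16 mod 71 (each is the square of the previous):
  16^1 ≡ 16 (mod 71)
  16^2 ≡ 16² = 256 ≡ 43 (mod 71)
  16^4 ≡ 43² = 1849 ≡ 3 (mod 71)
  16^8 ≡ 3² = 9 ≡ 9 (mod 71)
  16^16 ≡ 9² = 81 ≡ 10 (mod 71)
  16^32 ≡ 10² = 100 ≡ 29 (mod 71)
59 = 32 + 16 + 8 + 2 + 1, so 16^59 = 16^32 × 16^16 × 16^8 × 16^2 × 16^1 ≡ 29 × 10 × 9 × 43 × 16 (mod 71)
Multiplying step by step:
  29 × 10 = 290 ≡ 6 (mod 71)
  6 × 9 = 54 ≡ 54 (mod 71)
  54 × 43 = 2322 ≡ 50 (mod 71)
  50 × 16 = 800 ≡ 19 (mod 71)
Result: 16^59 ≡ 19 (mod 71)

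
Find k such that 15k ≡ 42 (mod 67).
43

Since gcd(15, 67) = 1 divides 42, a solution exists.
Multiply both sides by the inverse of 15 mod 67:
  15^(-1) mod 67 = 9
  x ≡ 9 × 42 ≡ 378 ≡ 43 (mod 67)
Verification: 15 × 43 = 645 = 9 × 67 + 42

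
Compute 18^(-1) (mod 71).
4

Using Extended Euclidean Algorithm:
gcd(18, 71) = 1
Bezout coefficients: 18 × 4 + 71 × -1 = 1
So 18 × 4 ≡ 1 (mod 71)
The inverse is 4 mod 71 = 4
Verification: 18 × 4 = 72 = 1 × 71 + 1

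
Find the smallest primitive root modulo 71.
7

A primitive root g modulo p has order p-1 = 70
Prime divisors of 70: [2, 5, 7]
g is a primitive root iff g^(70/q) ≢ 1 (mod 71) for each prime divisor q
Testing small values:
  g = 2: 2^35 ≡ 1, 2^14 ≡ 54, 2^10 ≡ 30 (mod 71) → 2^35 ≡ 1, not primitive root
  g = 3: 3^35 ≡ 1, 3^14 ≡ 54, 3^10 ≡ 48 (mod 71) → 3^35 ≡ 1, not primitive root
  g = 4: 4^35 ≡ 1, 4^14 ≡ 5, 4^10 ≡ 48 (mod 71) → 4^35 ≡ 1, not primitive root
  g = 5: 5^35 ≡ 1, 5^14 ≡ 57, 5^10 ≡ 1 (mod 71) → 5^35 ≡ 1, not primitive root
  g = 6: 6^35 ≡ 1, 6^14 ≡ 5, 6^10 ≡ 20 (mod 71) → 6^35 ≡ 1, not primitive root
  g = 7: 7^35 ≡ 70, 7^14 ≡ 54, 7^10 ≡ 45 (mod 71) → none is 1, primitive root!
The smallest primitive root is 7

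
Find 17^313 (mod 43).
Using Fermat: 17^{42} ≡ 1 (mod 43). 313 ≡ 19 (mod 42). So 17^{313} ≡ 17^{19} ≡ 25 (mod 43)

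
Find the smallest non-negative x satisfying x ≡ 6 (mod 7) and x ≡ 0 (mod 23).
M = 7 × 23 = 161. M₁ = 23, y₁ ≡ 4 (mod 7). M₂ = 7, y₂ ≡ 10 (mod 23). x = 6×23×4 + 0×7×10 ≡ 69 (mod 161)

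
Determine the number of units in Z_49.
42

Prime factorization: 49 = 7^2
Using the formula φ(n) = n × Π(1 - 1/p) for each prime factor p:
φ(49) = 49 × (1 - 1/7)
φ(49) = 42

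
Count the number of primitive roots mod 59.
Number of primitive roots mod 59 = φ(58) = 28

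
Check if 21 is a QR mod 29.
By Euler's criterion: 21^{14} ≡ 28 (mod 29). Since this equals -1 (≡ 28), 21 is not a QR.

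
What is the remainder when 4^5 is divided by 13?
5 = 4 + 1 (binary 101). Repeated squaring mod 13: 4^1 ≡ 4; 4^2 ≡ 4² = 16 ≡ 3; 4^4 ≡ 3² = 9 ≡ 9. Multiply: 4^5 = 4^4 × 4^1 ≡ 9 × 4 (mod 13): 9 × 4 = 36 ≡ 10. So 4^5 ≡ 10 (mod 13).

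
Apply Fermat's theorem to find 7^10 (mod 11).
By Fermat's Little Theorem, 7^{10} ≡ 1 (mod 11) since 11 is prime and gcd(7, 11) = 1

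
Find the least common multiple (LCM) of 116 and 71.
8236

First find GCD(116, 71) using the Euclidean algorithm:
116 = 1 × 71 + 45
71 = 1 × 45 + 26
45 = 1 × 26 + 19
26 = 1 × 19 + 7
19 = 2 × 7 + 5
7 = 1 × 5 + 2
5 = 2 × 2 + 1
2 = 2 × 1 + 0
GCD(116, 71) = 1

LCM formula: LCM(a, b) = (a × b) / GCD(a, b)
LCM(116, 71) = (116 × 71) / 1
LCM(116, 71) = 8236 / 1
LCM(116, 71) = 8236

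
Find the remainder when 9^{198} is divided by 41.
By Fermat: 9^{40} ≡ 1 (mod 41). 198 = 4×40 + 38. So 9^{198} ≡ 9^{38} ≡ 40 (mod 41)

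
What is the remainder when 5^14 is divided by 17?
Using repeated squaring. 14 = 8 + 4 + 2 (binary 1110). Repeated squaring mod 17: 5^1 ≡ 5; 5^2 ≡ 5² = 25 ≡ 8; 5^4 ≡ 8² = 64 ≡ 13; 5^8 ≡ 13² = 169 ≡ 16. Multiply: 5^14 = 5^8 × 5^4 × 5^2 ≡ 16 × 13 × 8 (mod 17): 16 × 13 = 208 ≡ 4; 4 × 8 = 32 ≡ 15. So 5^14 ≡ 15 (mod 17).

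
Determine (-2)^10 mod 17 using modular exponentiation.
(-2) ≡ 15 (mod 17). 10 = 8 + 2 (binary 1010). Repeated squaring mod 17: 15^1 ≡ 15; 15^2 ≡ 15² = 225 ≡ 4; 15^4 ≡ 4² = 16 ≡ 16; 15^8 ≡ 16² = 256 ≡ 1. Multiply: (-2)^10 ≡ 15^8 × 15^2 ≡ 1 × 4 (mod 17): 1 × 4 = 4 ≡ 4. So (-2)^10 ≡ 4 (mod 17).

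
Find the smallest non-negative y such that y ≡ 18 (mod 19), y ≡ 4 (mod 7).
18

Using the Chinese Remainder Theorem:
M = product of moduli = 133
For equation 1: M_1 = 7, 7 ≡ 7 (mod 19), inverse of 7 mod 19 is 11 (check: 7 × 11 = 77 ≡ 1 (mod 19))
For equation 2: M_2 = 19, 19 ≡ 5 (mod 7), inverse of 19 mod 7 is 3 (check: 5 × 3 = 15 ≡ 1 (mod 7))
Combine: y ≡ Σ r_i×M_i×(M_i⁻¹ mod m_i) = 18×7×11 + 4×19×3 = 1386 + 228 = 1614
1614 mod 133 = 18
y ≡ 18 (mod 133)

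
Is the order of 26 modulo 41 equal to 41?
No, the actual order is 40, not 41.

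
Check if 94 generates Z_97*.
p - 1 = 96 has prime divisors 2, 3. Check 94^(96/q) mod 97 for each: 94^(96/2) = 94^48 ≡ 1, 94^(96/3) = 94^32 ≡ 35 (mod 97). Since 94^48 ≡ 1 (mod 97), the order of 94 divides 48 (in fact the order is 48) ≠ 96, so it is not a primitive root.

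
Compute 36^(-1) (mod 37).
36^(-1) ≡ 36 (mod 37). Verification: 36 × 36 = 1296 ≡ 1 (mod 37)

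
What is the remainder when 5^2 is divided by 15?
2 = 2 (binary 10). Repeated squaring mod 15: 5^1 ≡ 5; 5^2 ≡ 5² = 25 ≡ 10. So 5^2 ≡ 10 (mod 15).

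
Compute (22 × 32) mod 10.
4

(22 × 32) = 704
704 mod 10 = 4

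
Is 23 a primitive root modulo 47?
Yes

To verify, check if 23^(46/q) ≢ 1 (mod 47) for each prime divisor q of 46
Divisors of 46 = 46: [1, 2, 23, 46]
  23^(46/2) = 23^23 ≡ 46 (mod 47)
  23^(46/23) = 23^2 ≡ 12 (mod 47)
Conclusion: 23 is a primitive root modulo 47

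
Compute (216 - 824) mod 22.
8

(216 - 824) = -608
-608 mod 22 = 8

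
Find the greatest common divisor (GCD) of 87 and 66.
3

Using the Euclidean algorithm:
87 = 1 × 66 + 21
66 = 3 × 21 + 3
21 = 7 × 3 + 0

GCD(87, 66) = 3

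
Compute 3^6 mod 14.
6 = 4 + 2 (binary 110). Repeated squaring mod 14: 3^1 ≡ 3; 3^2 ≡ 3² = 9 ≡ 9; 3^4 ≡ 9² = 81 ≡ 11. Multiply: 3^6 = 3^4 × 3^2 ≡ 11 × 9 (mod 14): 11 × 9 = 99 ≡ 1. So 3^6 ≡ 1 (mod 14).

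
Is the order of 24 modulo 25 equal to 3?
No, the actual order is 2, not 3.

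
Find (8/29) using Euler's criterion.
(8/29) = 8^{14} mod 29 = -1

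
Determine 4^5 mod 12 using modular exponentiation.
5 = 4 + 1 (binary 101). Repeated squaring mod 12: 4^1 ≡ 4; 4^2 ≡ 4² = 16 ≡ 4; 4^4 ≡ 4² = 16 ≡ 4. Multiply: 4^5 = 4^4 × 4^1 ≡ 4 × 4 (mod 12): 4 × 4 = 16 ≡ 4. So 4^5 ≡ 4 (mod 12).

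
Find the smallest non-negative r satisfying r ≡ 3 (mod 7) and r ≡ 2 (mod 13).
M = 7 × 13 = 91. M₁ = 13, y₁ ≡ 6 (mod 7). M₂ = 7, y₂ ≡ 2 (mod 13). r = 3×13×6 + 2×7×2 ≡ 80 (mod 91)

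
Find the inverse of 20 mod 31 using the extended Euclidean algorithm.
Extended GCD: 20(14) + 31(-9) = 1. So 20^(-1) ≡ 14 ≡ 14 (mod 31). Verify: 20 × 14 = 280 ≡ 1 (mod 31)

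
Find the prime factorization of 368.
2^4 × 23

Divide by primes starting from smallest:
368 ÷ 2 = 184
184 ÷ 2 = 92
92 ÷ 2 = 46
46 ÷ 2 = 23
23 ÷ 23 = 1

368 = 2^4 × 23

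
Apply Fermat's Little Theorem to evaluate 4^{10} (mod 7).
4

By Fermat's Little Theorem, a^(p-1) ≡ 1 (mod p) for prime p and gcd(a, p) = 1
Here p = 7, so 4^6 ≡ 1 (mod 7)
We can reduce the exponent: 10 mod 6 = 4
So 4^10 ≡ 4^4 (mod 7)
Computing: 4^4 mod 7 = 4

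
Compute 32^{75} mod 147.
92

Using successive squaring:
Binary expansion of 75: 1001011
Powers of 32 mod 147 (each is the square of the previous):
  32^1 ≡ 32 (mod 147)
  32^2 ≡ 32² = 1024 ≡ 142 (mod 147)
  32^4 ≡ 142² = 20164 ≡ 25 (mod 147)
  32^8 ≡ 25² = 625 ≡ 37 (mod 147)
  32^16 ≡ 37² = 1369 ≡ 46 (mod 147)
  32^32 ≡ 46² = 2116 ≡ 58 (mod 147)
  32^64 ≡ 58² = 3364 ≡ 130 (mod 147)
75 = 64 + 8 + 2 + 1, so 32^75 = 32^64 × 32^8 × 32^2 × 32^1 ≡ 130 × 37 × 142 × 32 (mod 147)
Multiplying step by step:
  130 × 37 = 4810 ≡ 106 (mod 147)
  106 × 142 = 15052 ≡ 58 (mod 147)
  58 × 32 = 1856 ≡ 92 (mod 147)
Result: 32^75 ≡ 92 (mod 147)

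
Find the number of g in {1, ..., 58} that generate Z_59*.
Number of primitive roots mod 59 = φ(58) = 28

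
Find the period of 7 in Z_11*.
Powers of 7 mod 11: 7^1≡7, 7^2≡5, 7^3≡2, 7^4≡3, 7^5≡10, 7^6≡4, 7^7≡6, 7^8≡9, 7^9≡8, 7^10≡1. Order = 10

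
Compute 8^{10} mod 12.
4

Using successive squaring:
Binary expansion of 10: 1010
Powers of 8 mod 12 (each is the square of the previous):
  8^1 ≡ 8 (mod 12)
  8^2 ≡ 8² = 64 ≡ 4 (mod 12)
  8^4 ≡ 4² = 16 ≡ 4 (mod 12)
  8^8 ≡ 4² = 16 ≡ 4 (mod 12)
10 = 8 + 2, so 8^10 = 8^8 × 8^2 ≡ 4 × 4 (mod 12)
Multiplying step by step:
  4 × 4 = 16 ≡ 4 (mod 12)
Result: 8^10 ≡ 4 (mod 12)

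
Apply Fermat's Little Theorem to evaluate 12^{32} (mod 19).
11

By Fermat's Little Theorem, a^(p-1) ≡ 1 (mod p) for prime p and gcd(a, p) = 1
Here p = 19, so 12^18 ≡ 1 (mod 19)
We can reduce the exponent: 32 mod 18 = 14
So 12^32 ≡ 12^14 (mod 19)
Computing: 12^14 mod 19 = 11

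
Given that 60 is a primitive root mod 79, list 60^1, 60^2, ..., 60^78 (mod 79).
g^1, g^2, ..., g^{78} mod 79: {60, 45, 14, 50, 77, 38, 68, 51, 58, 4, 3, 22, 56, 42, 71, 73, 35, 46, 74, 16, 12, 9, 66, 10, 47, 55, 61, 26, 59, 64, 48, 36, 27, 40, 30, 62, 7, 25, 78, 19, 34, 65, 29, 2, 41, 11, 28, 21, 75, 76, 57, 23, 37, 8, 6, 44, 33, 5, 63, 67, 70, 13, 69, 32, 24, 18, 53, 20, 15, 31, 43, 52, 39, 49, 17, 72, 54, 1}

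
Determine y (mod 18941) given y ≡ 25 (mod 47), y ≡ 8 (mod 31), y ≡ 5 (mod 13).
5712

Using the Chinese Remainder Theorem:
M = product of moduli = 18941
For equation 1: M_1 = 403, 403 ≡ 27 (mod 47), inverse of 403 mod 47 is 7 (check: 27 × 7 = 189 ≡ 1 (mod 47))
For equation 2: M_2 = 611, 611 ≡ 22 (mod 31), inverse of 611 mod 31 is 24 (check: 22 × 24 = 528 ≡ 1 (mod 31))
For equation 3: M_3 = 1457, 1457 ≡ 1 (mod 13), inverse of 1457 mod 13 is 1 (check: 1 × 1 = 1 ≡ 1 (mod 13))
Combine: y ≡ Σ r_i×M_i×(M_i⁻¹ mod m_i) = 25×403×7 + 8×611×24 + 5×1457×1 = 70525 + 117312 + 7285 = 195122
195122 mod 18941 = 5712
y ≡ 5712 (mod 18941)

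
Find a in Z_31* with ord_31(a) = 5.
2 has order 5 mod 31 since 2^{5} ≡ 1 (mod 31) and no smaller power works.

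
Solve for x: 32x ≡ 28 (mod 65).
9

Since gcd(32, 65) = 1 divides 28, a solution exists.
Multiply both sides by the inverse of 32 mod 65:
  32^(-1) mod 65 = 63
  x ≡ 63 × 28 ≡ 1764 ≡ 9 (mod 65)
Verification: 32 × 9 = 288 = 4 × 65 + 28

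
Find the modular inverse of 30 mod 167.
30^(-1) ≡ 39 (mod 167). Verification: 30 × 39 = 1170 ≡ 1 (mod 167)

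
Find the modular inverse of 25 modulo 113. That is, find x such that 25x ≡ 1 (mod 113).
104

Using Extended Euclidean Algorithm:
gcd(25, 113) = 1
Bezout coefficients: 25 × -9 + 113 × 2 = 1
So 25 × -9 ≡ 1 (mod 113)
The inverse is -9 mod 113 = 104
Verification: 25 × 104 = 2600 = 23 × 113 + 1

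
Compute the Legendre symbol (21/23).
(21/23) = 21^{11} mod 23 = -1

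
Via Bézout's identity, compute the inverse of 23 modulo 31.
Extended GCD: 23(-4) + 31(3) = 1. So 23^(-1) ≡ 27 ≡ 27 (mod 31). Verify: 23 × 27 = 621 ≡ 1 (mod 31)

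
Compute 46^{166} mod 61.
15

Using successive squaring:
Binary expansion of 166: 10100110
Powers of 46 mod 61 (each is the square of the previous):
  46^1 ≡ 46 (mod 61)
  46^2 ≡ 46² = 2116 ≡ 42 (mod 61)
  46^4 ≡ 42² = 1764 ≡ 56 (mod 61)
  46^8 ≡ 56² = 3136 ≡ 25 (mod 61)
  46^16 ≡ 25² = 625 ≡ 15 (mod 61)
  46^32 ≡ 15² = 225 ≡ 42 (mod 61)
  46^64 ≡ 42² = 1764 ≡ 56 (mod 61)
  46^128 ≡ 56² = 3136 ≡ 25 (mod 61)
166 = 128 + 32 + 4 + 2, so 46^166 = 46^128 × 46^32 × 46^4 × 46^2 ≡ 25 × 42 × 56 × 42 (mod 61)
Multiplying step by step:
  25 × 42 = 1050 ≡ 13 (mod 61)
  13 × 56 = 728 ≡ 57 (mod 61)
  57 × 42 = 2394 ≡ 15 (mod 61)
Result: 46^166 ≡ 15 (mod 61)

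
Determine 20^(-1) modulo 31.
20^(-1) ≡ 14 (mod 31). Verification: 20 × 14 = 280 ≡ 1 (mod 31)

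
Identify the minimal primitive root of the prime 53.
p - 1 = 52 has prime divisors 2, 13. h is a primitive root mod 53 iff h^(52/q) ≢ 1 (mod 53) for each such q.
h = 2: 2^26 ≡ 52, 2^4 ≡ 16 (mod 53); none is 1, so 2 has order 52 and is a primitive root.
The smallest primitive root mod 53 is g = 2.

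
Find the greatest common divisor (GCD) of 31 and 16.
1

Using the Euclidean algorithm:
31 = 1 × 16 + 15
16 = 1 × 15 + 1
15 = 15 × 1 + 0

GCD(31, 16) = 1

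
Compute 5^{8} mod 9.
7

Using successive squaring:
Binary expansion of 8: 1000
Powers of 5 mod 9 (each is the square of the previous):
  5^1 ≡ 5 (mod 9)
  5^2 ≡ 5² = 25 ≡ 7 (mod 9)
  5^4 ≡ 7² = 49 ≡ 4 (mod 9)
  5^8 ≡ 4² = 16 ≡ 7 (mod 9)
8 is a power of 2, so 5^8 is the last square: ≡ 7 (mod 9)
Result: 5^8 ≡ 7 (mod 9)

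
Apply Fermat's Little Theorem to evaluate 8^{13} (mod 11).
6

By Fermat's Little Theorem, a^(p-1) ≡ 1 (mod p) for prime p and gcd(a, p) = 1
Here p = 11, so 8^10 ≡ 1 (mod 11)
We can reduce the exponent: 13 mod 10 = 3
So 8^13 ≡ 8^3 (mod 11)
Computing: 8^3 mod 11 = 6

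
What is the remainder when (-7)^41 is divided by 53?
Using repeated squaring. (-7) ≡ 46 (mod 53). 41 = 32 + 8 + 1 (binary 101001). Repeated squaring mod 53: 46^1 ≡ 46; 46^2 ≡ 46² = 2116 ≡ 49; 46^4 ≡ 49² = 2401 ≡ 16; 46^8 ≡ 16² = 256 ≡ 44; 46^16 ≡ 44² = 1936 ≡ 28; 46^32 ≡ 28² = 784 ≡ 42. Multiply: (-7)^41 ≡ 46^32 × 46^8 × 46^1 ≡ 42 × 44 × 46 (mod 53): 42 × 44 = 1848 ≡ 46; 46 × 46 = 2116 ≡ 49. So (-7)^41 ≡ 49 (mod 53).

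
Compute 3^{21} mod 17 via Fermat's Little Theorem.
5

By Fermat's Little Theorem, a^(p-1) ≡ 1 (mod p) for prime p and gcd(a, p) = 1
Here p = 17, so 3^16 ≡ 1 (mod 17)
We can reduce the exponent: 21 mod 16 = 5
So 3^21 ≡ 3^5 (mod 17)
Computing: 3^5 mod 17 = 5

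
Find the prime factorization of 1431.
3^3 × 53

Divide by primes starting from smallest:
1431 ÷ 3 = 477
477 ÷ 3 = 159
159 ÷ 3 = 53
53 ÷ 53 = 1

1431 = 3^3 × 53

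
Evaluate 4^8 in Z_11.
8 = 8 (binary 1000). Repeated squaring mod 11: 4^1 ≡ 4; 4^2 ≡ 4² = 16 ≡ 5; 4^4 ≡ 5² = 25 ≡ 3; 4^8 ≡ 3² = 9 ≡ 9. So 4^8 ≡ 9 (mod 11).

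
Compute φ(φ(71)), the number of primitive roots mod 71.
Number of primitive roots mod 71 = φ(70) = 24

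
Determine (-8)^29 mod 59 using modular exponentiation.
Using repeated squaring. (-8) ≡ 51 (mod 59). 29 = 16 + 8 + 4 + 1 (binary 11101). Repeated squaring mod 59: 51^1 ≡ 51; 51^2 ≡ 51² = 2601 ≡ 5; 51^4 ≡ 5² = 25 ≡ 25; 51^8 ≡ 25² = 625 ≡ 35; 51^16 ≡ 35² = 1225 ≡ 45. Multiply: (-8)^29 ≡ 51^16 × 51^8 × 51^4 × 51^1 ≡ 45 × 35 × 25 × 51 (mod 59): 45 × 35 = 1575 ≡ 41; 41 × 25 = 1025 ≡ 22; 22 × 51 = 1122 ≡ 1. So (-8)^29 ≡ 1 (mod 59).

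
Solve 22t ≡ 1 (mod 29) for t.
4

Using Extended Euclidean Algorithm:
gcd(22, 29) = 1
Bezout coefficients: 22 × 4 + 29 × -3 = 1
So 22 × 4 ≡ 1 (mod 29)
The inverse is 4 mod 29 = 4
Verification: 22 × 4 = 88 = 3 × 29 + 1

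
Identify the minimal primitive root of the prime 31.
p - 1 = 30 has prime divisors 2, 3, 5. h is a primitive root mod 31 iff h^(30/q) ≢ 1 (mod 31) for each such q.
h = 2: 2^15 ≡ 1, 2^10 ≡ 1, 2^6 ≡ 2 (mod 31); 2^15 ≡ 1, so not a primitive root.
h = 3: 3^15 ≡ 30, 3^10 ≡ 25, 3^6 ≡ 16 (mod 31); none is 1, so 3 has order 30 and is a primitive root.
The smallest primitive root mod 31 is g = 3.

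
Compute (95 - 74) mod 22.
21

(95 - 74) = 21
21 mod 22 = 21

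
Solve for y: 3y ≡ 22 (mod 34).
30

Since gcd(3, 34) = 1 divides 22, a solution exists.
Multiply both sides by the inverse of 3 mod 34:
  3^(-1) mod 34 = 23
  x ≡ 23 × 22 ≡ 506 ≡ 30 (mod 34)
Verification: 3 × 30 = 90 = 2 × 34 + 22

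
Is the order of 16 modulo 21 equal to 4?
No, the actual order is 3, not 4.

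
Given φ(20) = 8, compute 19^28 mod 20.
By Euler: 19^{8} ≡ 1 (mod 20) since gcd(19, 20) = 1. 28 = 3×8 + 4. So 19^{28} ≡ 19^{4} ≡ 1 (mod 20)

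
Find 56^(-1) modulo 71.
52

Using Extended Euclidean Algorithm:
gcd(56, 71) = 1
Bezout coefficients: 56 × -19 + 71 × 15 = 1
So 56 × -19 ≡ 1 (mod 71)
The inverse is -19 mod 71 = 52
Verification: 56 × 52 = 2912 = 41 × 71 + 1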